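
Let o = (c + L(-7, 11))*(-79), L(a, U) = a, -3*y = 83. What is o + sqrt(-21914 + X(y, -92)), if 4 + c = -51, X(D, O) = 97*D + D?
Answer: 4898 + 2*I*sqrt(55407)/3 ≈ 4898.0 + 156.92*I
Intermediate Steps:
y = -83/3 (y = -1/3*83 = -83/3 ≈ -27.667)
X(D, O) = 98*D
c = -55 (c = -4 - 51 = -55)
o = 4898 (o = (-55 - 7)*(-79) = -62*(-79) = 4898)
o + sqrt(-21914 + X(y, -92)) = 4898 + sqrt(-21914 + 98*(-83/3)) = 4898 + sqrt(-21914 - 8134/3) = 4898 + sqrt(-73876/3) = 4898 + 2*I*sqrt(55407)/3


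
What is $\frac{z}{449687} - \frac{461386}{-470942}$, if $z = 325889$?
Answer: $\frac{180477051810}{105888247577} \approx 1.7044$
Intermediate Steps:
$\frac{z}{449687} - \frac{461386}{-470942} = \frac{325889}{449687} - \frac{461386}{-470942} = 325889 \cdot \frac{1}{449687} - - \frac{230693}{235471} = \frac{325889}{449687} + \frac{230693}{235471} = \frac{180477051810}{105888247577}$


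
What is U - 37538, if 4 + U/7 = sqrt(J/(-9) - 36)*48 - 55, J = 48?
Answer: -37951 + 224*I*sqrt(93) ≈ -37951.0 + 2160.2*I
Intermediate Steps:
U = -413 + 224*I*sqrt(93) (U = -28 + 7*(sqrt(48/(-9) - 36)*48 - 55) = -28 + 7*(sqrt(48*(-1/9) - 36)*48 - 55) = -28 + 7*(sqrt(-16/3 - 36)*48 - 55) = -28 + 7*(sqrt(-124/3)*48 - 55) = -28 + 7*((2*I*sqrt(93)/3)*48 - 55) = -28 + 7*(32*I*sqrt(93) - 55) = -28 + 7*(-55 + 32*I*sqrt(93)) = -28 + (-385 + 224*I*sqrt(93)) = -413 + 224*I*sqrt(93) ≈ -413.0 + 2160.2*I)
U - 37538 = (-413 + 224*I*sqrt(93)) - 37538 = -37951 + 224*I*sqrt(93)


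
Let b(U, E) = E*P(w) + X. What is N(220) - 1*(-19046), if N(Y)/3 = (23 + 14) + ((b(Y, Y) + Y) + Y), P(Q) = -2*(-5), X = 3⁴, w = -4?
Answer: 27320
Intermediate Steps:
X = 81
P(Q) = 10
b(U, E) = 81 + 10*E (b(U, E) = E*10 + 81 = 10*E + 81 = 81 + 10*E)
N(Y) = 354 + 36*Y (N(Y) = 3*((23 + 14) + (((81 + 10*Y) + Y) + Y)) = 3*(37 + ((81 + 11*Y) + Y)) = 3*(37 + (81 + 12*Y)) = 3*(118 + 12*Y) = 354 + 36*Y)
N(220) - 1*(-19046) = (354 + 36*220) - 1*(-19046) = (354 + 7920) + 19046 = 8274 + 19046 = 27320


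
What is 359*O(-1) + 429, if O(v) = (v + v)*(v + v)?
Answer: 1865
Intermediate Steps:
O(v) = 4*v**2 (O(v) = (2*v)*(2*v) = 4*v**2)
359*O(-1) + 429 = 359*(4*(-1)**2) + 429 = 359*(4*1) + 429 = 359*4 + 429 = 1436 + 429 = 1865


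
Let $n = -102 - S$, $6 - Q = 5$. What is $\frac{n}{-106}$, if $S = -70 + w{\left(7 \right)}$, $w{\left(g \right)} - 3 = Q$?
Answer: $\frac{18}{53} \approx 0.33962$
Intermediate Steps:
$Q = 1$ ($Q = 6 - 5 = 1$)
$w{\left(g \right)} = 4$ ($w{\left(g \right)} = 3 + 1 = 4$)
$S = -66$ ($S = -70 + 4 = -66$)
$n = -36$ ($n = -102 - -66 = -102 + 66 = -36$)
$\frac{n}{-106} = - \frac{36}{-106} = \left(-36\right) \left(- \frac{1}{106}\right) = \frac{18}{53}$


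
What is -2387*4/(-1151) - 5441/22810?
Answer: 211527289/26254310 ≈ 8.0569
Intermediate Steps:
-2387*4/(-1151) - 5441/22810 = -9548*(-1/1151) - 5441*1/22810 = 9548/1151 - 5441/22810 = 211527289/26254310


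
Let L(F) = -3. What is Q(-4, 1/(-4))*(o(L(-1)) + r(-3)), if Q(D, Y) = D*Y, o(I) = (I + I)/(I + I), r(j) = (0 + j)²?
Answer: 10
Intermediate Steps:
r(j) = j²
o(I) = 1 (o(I) = (2*I)/((2*I)) = (2*I)*(1/(2*I)) = 1)
Q(-4, 1/(-4))*(o(L(-1)) + r(-3)) = (-4/(-4))*(1 + (-3)²) = (-4*(-¼))*(1 + 9) = 1*10 = 10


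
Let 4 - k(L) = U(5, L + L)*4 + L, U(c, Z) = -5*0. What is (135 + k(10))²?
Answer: 16641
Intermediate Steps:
U(c, Z) = 0
k(L) = 4 - L (k(L) = 4 - (0*4 + L) = 4 - (0 + L) = 4 - L)
(135 + k(10))² = (135 + (4 - 1*10))² = (135 + (4 - 10))² = (135 - 6)² = 129² = 16641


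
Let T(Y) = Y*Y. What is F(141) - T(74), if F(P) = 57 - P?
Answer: -5560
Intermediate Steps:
T(Y) = Y²
F(141) - T(74) = (57 - 1*141) - 1*74² = (57 - 141) - 1*5476 = -84 - 5476 = -5560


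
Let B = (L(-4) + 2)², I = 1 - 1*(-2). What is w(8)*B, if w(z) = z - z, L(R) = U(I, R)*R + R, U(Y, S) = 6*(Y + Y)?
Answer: 0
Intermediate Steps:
I = 3 (I = 1 + 2 = 3)
U(Y, S) = 12*Y (U(Y, S) = 6*(2*Y) = 12*Y)
L(R) = 37*R (L(R) = (12*3)*R + R = 36*R + R = 37*R)
w(z) = 0
B = 21316 (B = (37*(-4) + 2)² = (-148 + 2)² = (-146)² = 21316)
w(8)*B = 0*21316 = 0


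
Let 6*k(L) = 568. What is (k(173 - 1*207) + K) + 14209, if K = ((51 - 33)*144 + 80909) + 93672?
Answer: 574430/3 ≈ 1.9148e+5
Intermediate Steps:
k(L) = 284/3 (k(L) = (1/6)*568 = 284/3)
K = 177173 (K = (18*144 + 80909) + 93672 = (2592 + 80909) + 93672 = 83501 + 93672 = 177173)
(k(173 - 1*207) + K) + 14209 = (284/3 + 177173) + 14209 = 531803/3 + 14209 = 574430/3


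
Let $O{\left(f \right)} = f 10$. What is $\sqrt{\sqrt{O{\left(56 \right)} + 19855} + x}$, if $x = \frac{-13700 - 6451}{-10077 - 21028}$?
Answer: $\frac{\sqrt{626796855 + 967521025 \sqrt{20415}}}{31105} \approx 11.98$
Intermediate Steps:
$O{\left(f \right)} = 10 f$
$x = \frac{20151}{31105}$ ($x = - \frac{20151}{-31105} = \left(-20151\right) \left(- \frac{1}{31105}\right) = \frac{20151}{31105} \approx 0.64784$)
$\sqrt{\sqrt{O{\left(56 \right)} + 19855} + x} = \sqrt{\sqrt{10 \cdot 56 + 19855} + \frac{20151}{31105}} = \sqrt{\sqrt{560 + 19855} + \frac{20151}{31105}} = \sqrt{\sqrt{20415} + \frac{20151}{31105}} = \sqrt{\frac{20151}{31105} + \sqrt{20415}}$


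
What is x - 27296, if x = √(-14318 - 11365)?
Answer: -27296 + I*√25683 ≈ -27296.0 + 160.26*I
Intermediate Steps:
x = I*√25683 (x = √(-25683) = I*√25683 ≈ 160.26*I)
x - 27296 = I*√25683 - 27296 = -27296 + I*√25683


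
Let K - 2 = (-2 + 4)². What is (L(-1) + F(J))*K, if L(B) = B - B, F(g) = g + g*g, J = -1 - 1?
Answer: 12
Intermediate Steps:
J = -2
F(g) = g + g²
L(B) = 0
K = 6 (K = 2 + (-2 + 4)² = 2 + 2² = 2 + 4 = 6)
(L(-1) + F(J))*K = (0 - 2*(1 - 2))*6 = (0 - 2*(-1))*6 = (0 + 2)*6 = 2*6 = 12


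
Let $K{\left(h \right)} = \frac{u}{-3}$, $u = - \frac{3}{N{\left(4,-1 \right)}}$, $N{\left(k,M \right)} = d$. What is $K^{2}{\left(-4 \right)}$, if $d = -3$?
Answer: $\frac{1}{9} \approx 0.11111$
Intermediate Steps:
$N{\left(k,M \right)} = -3$
$u = 1$ ($u = - \frac{3}{-3} = \left(-3\right) \left(- \frac{1}{3}\right) = 1$)
$K{\left(h \right)} = - \frac{1}{3}$ ($K{\left(h \right)} = 1 \frac{1}{-3} = 1 \left(- \frac{1}{3}\right) = - \frac{1}{3}$)
$K^{2}{\left(-4 \right)} = \left(- \frac{1}{3}\right)^{2} = \frac{1}{9}$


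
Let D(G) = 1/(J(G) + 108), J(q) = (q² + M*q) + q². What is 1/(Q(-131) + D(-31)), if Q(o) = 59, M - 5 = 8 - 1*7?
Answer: 1844/108797 ≈ 0.016949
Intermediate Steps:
M = 6 (M = 5 + (8 - 1*7) = 5 + (8 - 7) = 5 + 1 = 6)
J(q) = 2*q² + 6*q (J(q) = (q² + 6*q) + q² = 2*q² + 6*q)
D(G) = 1/(108 + 2*G*(3 + G)) (D(G) = 1/(2*G*(3 + G) + 108) = 1/(108 + 2*G*(3 + G)))
1/(Q(-131) + D(-31)) = 1/(59 + 1/(2*(54 - 31*(3 - 31)))) = 1/(59 + 1/(2*(54 - 31*(-28)))) = 1/(59 + 1/(2*(54 + 868))) = 1/(59 + (½)/922) = 1/(59 + (½)*(1/922)) = 1/(59 + 1/1844) = 1/(108797/1844) = 1844/108797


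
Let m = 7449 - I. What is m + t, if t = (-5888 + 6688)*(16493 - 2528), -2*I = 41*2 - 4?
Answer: 11179488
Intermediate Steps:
I = -39 (I = -(41*2 - 4)/2 = -(82 - 4)/2 = -1/2*78 = -39)
t = 11172000 (t = 800*13965 = 11172000)
m = 7488 (m = 7449 - 1*(-39) = 7449 + 39 = 7488)
m + t = 7488 + 11172000 = 11179488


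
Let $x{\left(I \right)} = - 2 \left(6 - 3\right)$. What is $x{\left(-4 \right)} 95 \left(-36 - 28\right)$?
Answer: $36480$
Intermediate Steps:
$x{\left(I \right)} = -6$ ($x{\left(I \right)} = \left(-2\right) 3 = -6$)
$x{\left(-4 \right)} 95 \left(-36 - 28\right) = \left(-6\right) 95 \left(-36 - 28\right) = - 570 \left(-36 - 28\right) = \left(-570\right) \left(-64\right) = 36480$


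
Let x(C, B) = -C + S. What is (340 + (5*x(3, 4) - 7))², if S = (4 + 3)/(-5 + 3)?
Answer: 361201/4 ≈ 90300.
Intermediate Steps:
S = -7/2 (S = 7/(-2) = 7*(-½) = -7/2 ≈ -3.5000)
x(C, B) = -7/2 - C (x(C, B) = -C - 7/2 = -7/2 - C)
(340 + (5*x(3, 4) - 7))² = (340 + (5*(-7/2 - 1*3) - 7))² = (340 + (5*(-7/2 - 3) - 7))² = (340 + (5*(-13/2) - 7))² = (340 + (-65/2 - 7))² = (340 - 79/2)² = (601/2)² = 361201/4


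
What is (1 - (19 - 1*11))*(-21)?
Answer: 147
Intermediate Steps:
(1 - (19 - 1*11))*(-21) = (1 - (19 - 11))*(-21) = (1 - 1*8)*(-21) = (1 - 8)*(-21) = -7*(-21) = 147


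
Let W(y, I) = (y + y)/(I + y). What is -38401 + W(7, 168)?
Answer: -960023/25 ≈ -38401.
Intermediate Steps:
W(y, I) = 2*y/(I + y) (W(y, I) = (2*y)/(I + y) = 2*y/(I + y))
-38401 + W(7, 168) = -38401 + 2*7/(168 + 7) = -38401 + 2*7/175 = -38401 + 2*7*(1/175) = -38401 + 2/25 = -960023/25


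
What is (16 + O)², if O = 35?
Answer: 2601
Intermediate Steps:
(16 + O)² = (16 + 35)² = 51² = 2601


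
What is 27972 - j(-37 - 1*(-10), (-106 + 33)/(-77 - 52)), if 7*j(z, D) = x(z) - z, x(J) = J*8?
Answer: 27999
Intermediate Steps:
x(J) = 8*J
j(z, D) = z (j(z, D) = (8*z - z)/7 = (7*z)/7 = z)
27972 - j(-37 - 1*(-10), (-106 + 33)/(-77 - 52)) = 27972 - (-37 - 1*(-10)) = 27972 - (-37 + 10) = 27972 - 1*(-27) = 27972 + 27 = 27999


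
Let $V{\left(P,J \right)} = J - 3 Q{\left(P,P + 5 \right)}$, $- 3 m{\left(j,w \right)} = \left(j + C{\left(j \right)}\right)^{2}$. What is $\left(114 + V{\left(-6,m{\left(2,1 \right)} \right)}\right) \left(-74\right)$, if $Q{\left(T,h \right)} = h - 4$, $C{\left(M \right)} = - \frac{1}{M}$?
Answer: $- \frac{18981}{2} \approx -9490.5$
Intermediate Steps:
$Q{\left(T,h \right)} = -4 + h$
$m{\left(j,w \right)} = - \frac{\left(j - \frac{1}{j}\right)^{2}}{3}$
$V{\left(P,J \right)} = -3 + J - 3 P$ ($V{\left(P,J \right)} = J - 3 \left(-4 + \left(P + 5\right)\right) = J - 3 \left(-4 + \left(5 + P\right)\right) = J - 3 \left(1 + P\right) = J - \left(3 + 3 P\right) = -3 + J - 3 P$)
$\left(114 + V{\left(-6,m{\left(2,1 \right)} \right)}\right) \left(-74\right) = \left(114 - \left(-15 + \frac{\left(-1 + 2^{2}\right)^{2}}{3 \cdot 4}\right)\right) \left(-74\right) = \left(114 - \left(-15 + \frac{\left(-1 + 4\right)^{2}}{12}\right)\right) \left(-74\right) = \left(114 - \left(-15 + \frac{3}{4}\right)\right) \left(-74\right) = \left(114 - - \frac{57}{4}\right) \left(-74\right) = \left(114 + \frac{57}{4}\right) \left(-74\right) = \frac{513}{4} \left(-74\right) = - \frac{18981}{2}$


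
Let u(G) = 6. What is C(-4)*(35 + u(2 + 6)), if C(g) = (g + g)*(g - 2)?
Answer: 1968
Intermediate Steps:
C(g) = 2*g*(-2 + g) (C(g) = (2*g)*(-2 + g) = 2*g*(-2 + g))
C(-4)*(35 + u(2 + 6)) = (2*(-4)*(-2 - 4))*(35 + 6) = (2*(-4)*(-6))*41 = 48*41 = 1968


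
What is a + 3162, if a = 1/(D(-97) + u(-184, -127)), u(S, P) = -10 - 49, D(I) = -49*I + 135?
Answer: 15269299/4829 ≈ 3162.0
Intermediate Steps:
D(I) = 135 - 49*I
u(S, P) = -59
a = 1/4829 (a = 1/((135 - 49*(-97)) - 59) = 1/((135 + 4753) - 59) = 1/(4888 - 59) = 1/4829 ≈ 0.00020708)
a + 3162 = 1/4829 + 3162 = 15269299/4829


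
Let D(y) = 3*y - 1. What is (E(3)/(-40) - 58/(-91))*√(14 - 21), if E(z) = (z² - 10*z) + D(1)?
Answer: 4049*I*√7/3640 ≈ 2.943*I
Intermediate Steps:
D(y) = -1 + 3*y
E(z) = 2 + z² - 10*z (E(z) = (z² - 10*z) + (-1 + 3*1) = (z² - 10*z) + (-1 + 3) = (z² - 10*z) + 2 = 2 + z² - 10*z)
(E(3)/(-40) - 58/(-91))*√(14 - 21) = ((2 + 3² - 10*3)/(-40) - 58/(-91))*√(14 - 21) = ((2 + 9 - 30)*(-1/40) - 58*(-1/91))*√(-7) = (-19*(-1/40) + 58/91)*(I*√7) = (19/40 + 58/91)*(I*√7) = 4049*(I*√7)/3640 = 4049*I*√7/3640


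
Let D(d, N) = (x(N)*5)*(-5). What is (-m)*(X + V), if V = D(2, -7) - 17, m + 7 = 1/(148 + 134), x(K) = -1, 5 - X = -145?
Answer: 155867/141 ≈ 1105.4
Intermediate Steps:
X = 150 (X = 5 - 1*(-145) = 5 + 145 = 150)
m = -1973/282 (m = -7 + 1/(148 + 134) = -7 + 1/282 = -1973/282 ≈ -6.9965)
D(d, N) = 25 (D(d, N) = -1*5*(-5) = -5*(-5) = 25)
V = 8 (V = 25 - 17 = 8)
(-m)*(X + V) = (-1*(-1973/282))*(150 + 8) = (1973/282)*158 = 155867/141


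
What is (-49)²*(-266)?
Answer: -638666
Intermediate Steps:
(-49)²*(-266) = 2401*(-266) = -638666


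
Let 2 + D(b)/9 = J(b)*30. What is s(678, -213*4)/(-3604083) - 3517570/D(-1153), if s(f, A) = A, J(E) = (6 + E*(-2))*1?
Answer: -2112847066861/374957983071 ≈ -5.6349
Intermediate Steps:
J(E) = 6 - 2*E (J(E) = (6 - 2*E)*1 = 6 - 2*E)
D(b) = 1602 - 540*b (D(b) = -18 + 9*((6 - 2*b)*30) = -18 + 9*(180 - 60*b) = -18 + (1620 - 540*b) = 1602 - 540*b)
s(678, -213*4)/(-3604083) - 3517570/D(-1153) = -213*4/(-3604083) - 3517570/(1602 - 540*(-1153)) = -852*(-1/3604083) - 3517570/(1602 + 622620) = 284/1201361 - 3517570/624222 = 284/1201361 - 3517570*1/624222 = 284/1201361 - 1758785/312111 = -2112847066861/374957983071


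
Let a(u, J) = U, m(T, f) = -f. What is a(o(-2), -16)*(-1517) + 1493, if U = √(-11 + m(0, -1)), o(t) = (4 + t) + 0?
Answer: 1493 - 1517*I*√10 ≈ 1493.0 - 4797.2*I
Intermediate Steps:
o(t) = 4 + t
U = I*√10 (U = √(-11 - 1*(-1)) = √(-11 + 1) = √(-10) = I*√10 ≈ 3.1623*I)
a(u, J) = I*√10
a(o(-2), -16)*(-1517) + 1493 = (I*√10)*(-1517) + 1493 = -1517*I*√10 + 1493 = 1493 - 1517*I*√10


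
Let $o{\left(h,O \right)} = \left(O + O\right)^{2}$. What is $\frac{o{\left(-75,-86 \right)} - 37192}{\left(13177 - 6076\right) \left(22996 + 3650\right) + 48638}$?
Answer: $- \frac{1902}{47315471} \approx -4.0198 \cdot 10^{-5}$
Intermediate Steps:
$o{\left(h,O \right)} = 4 O^{2}$ ($o{\left(h,O \right)} = \left(2 O\right)^{2} = 4 O^{2}$)
$\frac{o{\left(-75,-86 \right)} - 37192}{\left(13177 - 6076\right) \left(22996 + 3650\right) + 48638} = \frac{4 \left(-86\right)^{2} - 37192}{\left(13177 - 6076\right) \left(22996 + 3650\right) + 48638} = \frac{4 \cdot 7396 - 37192}{7101 \cdot 26646 + 48638} = \frac{29584 - 37192}{189213246 + 48638} = - \frac{7608}{189261884} = \left(-7608\right) \frac{1}{189261884} = - \frac{1902}{47315471}$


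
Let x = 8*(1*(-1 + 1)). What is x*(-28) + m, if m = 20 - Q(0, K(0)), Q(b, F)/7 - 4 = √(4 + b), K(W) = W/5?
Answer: -22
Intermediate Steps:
K(W) = W/5 (K(W) = W*(⅕) = W/5)
Q(b, F) = 28 + 7*√(4 + b)
x = 0 (x = 8*(1*0) = 8*0 = 0)
m = -22 (m = 20 - (28 + 7*√(4 + 0)) = 20 - (28 + 7*√4) = 20 - (28 + 7*2) = 20 - (28 + 14) = 20 - 1*42 = 20 - 42 = -22)
x*(-28) + m = 0*(-28) - 22 = 0 - 22 = -22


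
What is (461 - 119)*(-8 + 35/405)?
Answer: -24358/9 ≈ -2706.4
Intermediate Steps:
(461 - 119)*(-8 + 35/405) = 342*(-8 + 35*(1/405)) = 342*(-8 + 7/81) = 342*(-641/81) = -24358/9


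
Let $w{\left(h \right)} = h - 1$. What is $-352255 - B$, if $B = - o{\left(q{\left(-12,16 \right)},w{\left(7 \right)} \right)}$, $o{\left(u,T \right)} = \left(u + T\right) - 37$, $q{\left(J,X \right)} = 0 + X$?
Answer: $-352270$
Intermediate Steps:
$w{\left(h \right)} = -1 + h$
$q{\left(J,X \right)} = X$
$o{\left(u,T \right)} = -37 + T + u$ ($o{\left(u,T \right)} = \left(T + u\right) - 37 = -37 + T + u$)
$B = 15$ ($B = - (-37 + \left(-1 + 7\right) + 16) = - (-37 + 6 + 16) = \left(-1\right) \left(-15\right) = 15$)
$-352255 - B = -352255 - 15 = -352270$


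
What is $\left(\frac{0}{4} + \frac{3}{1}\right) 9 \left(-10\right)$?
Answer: $-270$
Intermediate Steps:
$\left(\frac{0}{4} + \frac{3}{1}\right) 9 \left(-10\right) = \left(0 \cdot \frac{1}{4} + 3 \cdot 1\right) 9 \left(-10\right) = \left(0 + 3\right) 9 \left(-10\right) = 3 \cdot 9 \left(-10\right) = 27 \left(-10\right) = -270$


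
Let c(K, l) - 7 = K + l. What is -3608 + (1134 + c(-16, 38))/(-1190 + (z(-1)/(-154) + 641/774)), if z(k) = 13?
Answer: -127897294613/35438647 ≈ -3609.0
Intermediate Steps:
c(K, l) = 7 + K + l (c(K, l) = 7 + (K + l) = 7 + K + l)
-3608 + (1134 + c(-16, 38))/(-1190 + (z(-1)/(-154) + 641/774)) = -3608 + (1134 + (7 - 16 + 38))/(-1190 + (13/(-154) + 641/774)) = -3608 + (1134 + 29)/(-1190 + (13*(-1/154) + 641*(1/774))) = -3608 + 1163/(-1190 + (-13/154 + 641/774)) = -3608 + 1163/(-1190 + 22163/29799) = -3608 + 1163/(-35438647/29799) = -3608 + 1163*(-29799/35438647) = -3608 - 34656237/35438647 = -127897294613/35438647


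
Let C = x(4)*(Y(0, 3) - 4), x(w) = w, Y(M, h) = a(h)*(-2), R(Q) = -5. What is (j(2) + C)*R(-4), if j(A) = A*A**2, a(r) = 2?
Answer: 120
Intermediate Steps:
Y(M, h) = -4 (Y(M, h) = 2*(-2) = -4)
C = -32 (C = 4*(-4 - 4) = 4*(-8) = -32)
j(A) = A**3
(j(2) + C)*R(-4) = (2**3 - 32)*(-5) = (8 - 32)*(-5) = -24*(-5) = 120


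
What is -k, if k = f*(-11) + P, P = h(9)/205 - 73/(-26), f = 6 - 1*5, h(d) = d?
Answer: 43431/5330 ≈ 8.1484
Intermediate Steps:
f = 1 (f = 6 - 5 = 1)
P = 15199/5330 (P = 9/205 - 73/(-26) = 9*(1/205) - 73*(-1/26) = 9/205 + 73/26 = 15199/5330 ≈ 2.8516)
k = -43431/5330 (k = 1*(-11) + 15199/5330 = -11 + 15199/5330 = -43431/5330 ≈ -8.1484)
-k = -1*(-43431/5330) = 43431/5330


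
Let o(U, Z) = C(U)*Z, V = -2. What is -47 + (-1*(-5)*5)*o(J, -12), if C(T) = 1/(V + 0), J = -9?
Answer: 103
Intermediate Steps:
C(T) = -1/2 (C(T) = 1/(-2 + 0) = 1/(-2) = -1/2)
o(U, Z) = -Z/2
-47 + (-1*(-5)*5)*o(J, -12) = -47 + (-1*(-5)*5)*(-1/2*(-12)) = -47 + (5*5)*6 = -47 + 25*6 = -47 + 150 = 103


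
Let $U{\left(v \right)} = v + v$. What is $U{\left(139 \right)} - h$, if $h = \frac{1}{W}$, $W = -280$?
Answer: $\frac{77841}{280} \approx 278.0$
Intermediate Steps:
$U{\left(v \right)} = 2 v$
$h = - \frac{1}{280}$ ($h = \frac{1}{-280} = - \frac{1}{280} \approx -0.0035714$)
$U{\left(139 \right)} - h = 2 \cdot 139 - - \frac{1}{280} = 278 + \frac{1}{280} = \frac{77841}{280}$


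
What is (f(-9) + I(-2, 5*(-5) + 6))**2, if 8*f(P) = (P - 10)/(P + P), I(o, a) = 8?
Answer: 1371241/20736 ≈ 66.129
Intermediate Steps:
f(P) = (-10 + P)/(16*P) (f(P) = ((P - 10)/(P + P))/8 = ((-10 + P)/((2*P)))/8 = ((-10 + P)*(1/(2*P)))/8 = ((-10 + P)/(2*P))/8 = (-10 + P)/(16*P))
(f(-9) + I(-2, 5*(-5) + 6))**2 = ((1/16)*(-10 - 9)/(-9) + 8)**2 = ((1/16)*(-1/9)*(-19) + 8)**2 = (19/144 + 8)**2 = (1171/144)**2 = 1371241/20736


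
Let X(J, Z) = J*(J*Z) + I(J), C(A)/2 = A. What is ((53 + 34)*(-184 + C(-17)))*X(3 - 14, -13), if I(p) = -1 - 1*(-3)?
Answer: 29795586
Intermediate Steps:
C(A) = 2*A
I(p) = 2 (I(p) = -1 + 3 = 2)
X(J, Z) = 2 + Z*J**2 (X(J, Z) = J*(J*Z) + 2 = Z*J**2 + 2 = 2 + Z*J**2)
((53 + 34)*(-184 + C(-17)))*X(3 - 14, -13) = ((53 + 34)*(-184 + 2*(-17)))*(2 - 13*(3 - 14)**2) = (87*(-184 - 34))*(2 - 13*(-11)**2) = (87*(-218))*(2 - 13*121) = -18966*(2 - 1573) = -18966*(-1571) = 29795586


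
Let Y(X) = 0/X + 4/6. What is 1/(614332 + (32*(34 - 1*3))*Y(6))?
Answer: 3/1844980 ≈ 1.6260e-6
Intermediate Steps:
Y(X) = 2/3 (Y(X) = 0 + 4*(1/6) = 0 + 2/3 = 2/3)
1/(614332 + (32*(34 - 1*3))*Y(6)) = 1/(614332 + (32*(34 - 1*3))*(2/3)) = 1/(614332 + (32*(34 - 3))*(2/3)) = 1/(614332 + (32*31)*(2/3)) = 1/(614332 + 992*(2/3)) = 1/(614332 + 1984/3) = 1/(1844980/3) = 3/1844980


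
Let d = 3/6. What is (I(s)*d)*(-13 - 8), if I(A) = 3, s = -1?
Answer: -63/2 ≈ -31.500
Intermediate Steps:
d = ½ (d = 3*(⅙) = ½ ≈ 0.50000)
(I(s)*d)*(-13 - 8) = (3*(½))*(-13 - 8) = (3/2)*(-21) = -63/2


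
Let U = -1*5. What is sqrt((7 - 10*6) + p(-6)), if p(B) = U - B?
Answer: 2*I*sqrt(13) ≈ 7.2111*I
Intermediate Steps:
U = -5
p(B) = -5 - B
sqrt((7 - 10*6) + p(-6)) = sqrt((7 - 10*6) + (-5 - 1*(-6))) = sqrt((7 - 60) + (-5 + 6)) = sqrt(-53 + 1) = sqrt(-52) = 2*I*sqrt(13)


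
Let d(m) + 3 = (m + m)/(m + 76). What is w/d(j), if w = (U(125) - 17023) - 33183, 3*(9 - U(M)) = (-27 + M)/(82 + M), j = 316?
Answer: 1527449315/42228 ≈ 36172.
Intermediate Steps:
U(M) = 9 - (-27 + M)/(3*(82 + M))
d(m) = -3 + 2*m/(76 + m) (d(m) = -3 + (m + m)/(m + 76) = -3 + (2*m)/(76 + m) = -3 + 2*m/(76 + m))
w = -31172435/621 (w = ((2241 + 26*125)/(3*(82 + 125)) - 17023) - 33183 = ((⅓)*(2241 + 3250)/207 - 17023) - 33183 = ((⅓)*(1/207)*5491 - 17023) - 33183 = (5491/621 - 17023) - 33183 = -10565792/621 - 33183 = -31172435/621 ≈ -50197.)
w/d(j) = -31172435*(76 + 316)/(-228 - 1*316)/621 = -31172435*392/(-228 - 316)/621 = -31172435/(621*((1/392)*(-544))) = -31172435/(621*(-68/49)) = -31172435/621*(-49/68) = 1527449315/42228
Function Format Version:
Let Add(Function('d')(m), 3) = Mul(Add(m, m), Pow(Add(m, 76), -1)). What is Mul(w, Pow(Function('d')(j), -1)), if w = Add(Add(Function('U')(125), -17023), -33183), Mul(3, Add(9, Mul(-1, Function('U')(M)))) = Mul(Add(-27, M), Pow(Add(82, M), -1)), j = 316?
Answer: Rational(1527449315, 42228) ≈ 36172.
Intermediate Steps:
Function('U')(M) = Add(9, Mul(Rational(-1, 3), Pow(Add(82, M), -1), Add(-27, M))) (Function('U')(M) = Add(9, Mul(Rational(-1, 3), Mul(Add(-27, M), Pow(Add(82, M), -1)))) = Add(9, Mul(Rational(-1, 3), Mul(Pow(Add(82, M), -1), Add(-27, M)))) = Add(9, Mul(Rational(-1, 3), Pow(Add(82, M), -1), Add(-27, M))))
Function('d')(m) = Add(-3, Mul(2, m, Pow(Add(76, m), -1))) (Function('d')(m) = Add(-3, Mul(Add(m, m), Pow(Add(m, 76), -1))) = Add(-3, Mul(Mul(2, m), Pow(Add(76, m), -1))) = Add(-3, Mul(2, m, Pow(Add(76, m), -1))))
w = Rational(-31172435, 621) (w = Add(Add(Mul(Rational(1, 3), Pow(Add(82, 125), -1), Add(2241, Mul(26, 125))), -17023), -33183) = Add(Add(Mul(Rational(1, 3), Pow(207, -1), Add(2241, 3250)), -17023), -33183) = Add(Add(Mul(Rational(1, 3), Rational(1, 207), 5491), -17023), -33183) = Add(Add(Rational(5491, 621), -17023), -33183) = Add(Rational(-10565792, 621), -33183) = Rational(-31172435, 621) ≈ -50197.)
Mul(w, Pow(Function('d')(j), -1)) = Mul(Rational(-31172435, 621), Pow(Mul(Pow(Add(76, 316), -1), Add(-228, Mul(-1, 316))), -1)) = Mul(Rational(-31172435, 621), Pow(Mul(Pow(392, -1), Add(-228, -316)), -1)) = Mul(Rational(-31172435, 621), Pow(Mul(Rational(1, 392), -544), -1)) = Mul(Rational(-31172435, 621), Pow(Rational(-68, 49), -1)) = Mul(Rational(-31172435, 621), Rational(-49, 68)) = Rational(1527449315, 42228)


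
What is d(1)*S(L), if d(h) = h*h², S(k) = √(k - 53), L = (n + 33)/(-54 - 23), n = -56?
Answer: I*√312466/77 ≈ 7.2596*I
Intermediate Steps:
L = 23/77 (L = (-56 + 33)/(-54 - 23) = -23/(-77) = -23*(-1/77) = 23/77 ≈ 0.29870)
S(k) = √(-53 + k)
d(h) = h³
d(1)*S(L) = 1³*√(-53 + 23/77) = 1*√(-4058/77) = 1*(I*√312466/77) = I*√312466/77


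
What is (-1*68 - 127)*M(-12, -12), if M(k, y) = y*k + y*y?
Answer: -56160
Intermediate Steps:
M(k, y) = y**2 + k*y (M(k, y) = k*y + y**2 = y**2 + k*y)
(-1*68 - 127)*M(-12, -12) = (-1*68 - 127)*(-12*(-12 - 12)) = (-68 - 127)*(-12*(-24)) = -195*288 = -56160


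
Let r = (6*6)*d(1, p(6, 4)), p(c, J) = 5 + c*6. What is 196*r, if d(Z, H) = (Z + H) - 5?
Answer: 261072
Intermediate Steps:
p(c, J) = 5 + 6*c
d(Z, H) = -5 + H + Z (d(Z, H) = (H + Z) - 5 = -5 + H + Z)
r = 1332 (r = (6*6)*(-5 + (5 + 6*6) + 1) = 36*(-5 + (5 + 36) + 1) = 36*(-5 + 41 + 1) = 36*37 = 1332)
196*r = 196*1332 = 261072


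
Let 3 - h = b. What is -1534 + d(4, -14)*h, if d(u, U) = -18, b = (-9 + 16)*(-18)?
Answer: -3856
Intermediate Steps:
b = -126 (b = 7*(-18) = -126)
h = 129 (h = 3 - 1*(-126) = 3 + 126 = 129)
-1534 + d(4, -14)*h = -1534 - 18*129 = -1534 - 2322 = -3856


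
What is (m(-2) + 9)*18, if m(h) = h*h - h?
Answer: 270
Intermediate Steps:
m(h) = h**2 - h
(m(-2) + 9)*18 = (-2*(-1 - 2) + 9)*18 = (-2*(-3) + 9)*18 = (6 + 9)*18 = 15*18 = 270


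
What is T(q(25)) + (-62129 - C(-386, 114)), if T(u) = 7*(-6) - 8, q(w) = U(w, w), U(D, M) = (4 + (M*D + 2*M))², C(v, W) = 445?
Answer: -62624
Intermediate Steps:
U(D, M) = (4 + 2*M + D*M)² (U(D, M) = (4 + (D*M + 2*M))² = (4 + (2*M + D*M))² = (4 + 2*M + D*M)²)
q(w) = (4 + w² + 2*w)² (q(w) = (4 + 2*w + w*w)² = (4 + 2*w + w²)² = (4 + w² + 2*w)²)
T(u) = -50 (T(u) = -42 - 8 = -50)
T(q(25)) + (-62129 - C(-386, 114)) = -50 + (-62129 - 1*445) = -50 + (-62129 - 445) = -50 - 62574 = -62624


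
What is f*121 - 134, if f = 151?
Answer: 18137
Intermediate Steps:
f*121 - 134 = 151*121 - 134 = 18271 - 134 = 18137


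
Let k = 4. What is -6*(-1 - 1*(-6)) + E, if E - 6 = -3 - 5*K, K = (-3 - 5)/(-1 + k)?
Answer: -41/3 ≈ -13.667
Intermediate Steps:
K = -8/3 (K = (-3 - 5)/(-1 + 4) = -8/3 ≈ -2.6667)
E = 49/3 (E = 6 + (-3 - 5*(-8/3)) = 6 + (-3 + 40/3) = 6 + 31/3 = 49/3 ≈ 16.333)
-6*(-1 - 1*(-6)) + E = -6*(-1 - 1*(-6)) + 49/3 = -6*(-1 + 6) + 49/3 = -6*5 + 49/3 = -30 + 49/3 = -41/3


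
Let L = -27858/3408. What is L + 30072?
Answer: 17076253/568 ≈ 30064.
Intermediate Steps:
L = -4643/568 (L = -27858*1/3408 = -4643/568 ≈ -8.1743)
L + 30072 = -4643/568 + 30072 = 17076253/568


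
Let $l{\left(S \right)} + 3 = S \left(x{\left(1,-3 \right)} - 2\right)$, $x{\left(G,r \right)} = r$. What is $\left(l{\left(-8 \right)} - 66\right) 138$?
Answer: $-4002$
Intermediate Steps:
$l{\left(S \right)} = -3 - 5 S$ ($l{\left(S \right)} = -3 + S \left(-3 - 2\right) = -3 + S \left(-5\right) = -3 - 5 S$)
$\left(l{\left(-8 \right)} - 66\right) 138 = \left(\left(-3 - -40\right) - 66\right) 138 = \left(\left(-3 + 40\right) - 66\right) 138 = \left(37 - 66\right) 138 = \left(-29\right) 138 = -4002$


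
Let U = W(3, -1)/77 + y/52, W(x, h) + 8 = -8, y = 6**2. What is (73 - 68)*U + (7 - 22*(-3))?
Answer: 75498/1001 ≈ 75.423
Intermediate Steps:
y = 36
W(x, h) = -16 (W(x, h) = -8 - 8 = -16)
U = 485/1001 (U = -16/77 + 36/52 = -16*1/77 + 36*(1/52) = -16/77 + 9/13 = 485/1001 ≈ 0.48452)
(73 - 68)*U + (7 - 22*(-3)) = (73 - 68)*(485/1001) + (7 - 22*(-3)) = 5*(485/1001) + (7 - 1*(-66)) = 2425/1001 + (7 + 66) = 2425/1001 + 73 = 75498/1001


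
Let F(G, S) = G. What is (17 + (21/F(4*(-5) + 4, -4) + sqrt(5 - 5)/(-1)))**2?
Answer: 63001/256 ≈ 246.10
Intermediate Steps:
(17 + (21/F(4*(-5) + 4, -4) + sqrt(5 - 5)/(-1)))**2 = (17 + (21/(4*(-5) + 4) + sqrt(5 - 5)/(-1)))**2 = (17 + (21/(-20 + 4) + sqrt(0)*(-1)))**2 = (17 + (21/(-16) + 0*(-1)))**2 = (17 + (21*(-1/16) + 0))**2 = (17 + (-21/16 + 0))**2 = (17 - 21/16)**2 = (251/16)**2 = 63001/256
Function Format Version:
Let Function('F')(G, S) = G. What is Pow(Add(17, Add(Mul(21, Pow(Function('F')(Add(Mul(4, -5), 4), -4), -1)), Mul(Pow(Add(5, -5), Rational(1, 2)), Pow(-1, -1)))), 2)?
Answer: Rational(63001, 256) ≈ 246.10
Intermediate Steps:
Pow(Add(17, Add(Mul(21, Pow(Function('F')(Add(Mul(4, -5), 4), -4), -1)), Mul(Pow(Add(5, -5), Rational(1, 2)), Pow(-1, -1)))), 2) = Pow(Add(17, Add(Mul(21, Pow(Add(Mul(4, -5), 4), -1)), Mul(Pow(Add(5, -5), Rational(1, 2)), Pow(-1, -1)))), 2) = Pow(Add(17, Add(Mul(21, Pow(Add(-20, 4), -1)), Mul(Pow(0, Rational(1, 2)), -1))), 2) = Pow(Add(17, Add(Mul(21, Pow(-16, -1)), Mul(0, -1))), 2) = Pow(Add(17, Add(Mul(21, Rational(-1, 16)), 0)), 2) = Pow(Add(17, Add(Rational(-21, 16), 0)), 2) = Pow(Add(17, Rational(-21, 16)), 2) = Pow(Rational(251, 16), 2) = Rational(63001, 256)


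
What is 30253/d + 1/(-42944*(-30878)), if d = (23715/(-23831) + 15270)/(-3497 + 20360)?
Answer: 488521037988829258471/14621459220917120 ≈ 33411.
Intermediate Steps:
d = 11026535/12177641 (d = (23715*(-1/23831) + 15270)/16863 = (-23715/23831 + 15270)*(1/16863) = (363875655/23831)*(1/16863) = 11026535/12177641 ≈ 0.90547)
30253/d + 1/(-42944*(-30878)) = 30253/(11026535/12177641) + 1/(-42944*(-30878)) = 30253*(12177641/11026535) - 1/42944*(-1/30878) = 368410173173/11026535 + 1/1326024832 = 488521037988829258471/14621459220917120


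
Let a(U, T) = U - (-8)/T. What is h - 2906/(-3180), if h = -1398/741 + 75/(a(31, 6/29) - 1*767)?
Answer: -443805379/410795580 ≈ -1.0804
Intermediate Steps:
a(U, T) = U + 8/T
h = -1030447/516724 (h = -1398/741 + 75/((31 + 8/((6/29))) - 1*767) = -1398*1/741 + 75/((31 + 8/((6*(1/29)))) - 767) = -466/247 + 75/((31 + 8/(6/29)) - 767) = -466/247 + 75/((31 + 8*(29/6)) - 767) = -466/247 + 75/((31 + 116/3) - 767) = -466/247 + 75/(209/3 - 767) = -466/247 + 75/(-2092/3) = -466/247 + 75*(-3/2092) = -466/247 - 225/2092 = -1030447/516724 ≈ -1.9942)
h - 2906/(-3180) = -1030447/516724 - 2906/(-3180) = -1030447/516724 - 2906*(-1/3180) = -1030447/516724 + 1453/1590 = -443805379/410795580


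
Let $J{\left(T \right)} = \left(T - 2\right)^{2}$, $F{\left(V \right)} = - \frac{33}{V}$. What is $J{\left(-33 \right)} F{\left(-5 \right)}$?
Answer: $8085$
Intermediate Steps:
$J{\left(T \right)} = \left(-2 + T\right)^{2}$
$J{\left(-33 \right)} F{\left(-5 \right)} = \left(-2 - 33\right)^{2} \left(- \frac{33}{-5}\right) = \left(-35\right)^{2} \left(\left(-33\right) \left(- \frac{1}{5}\right)\right) = 1225 \cdot \frac{33}{5} = 8085$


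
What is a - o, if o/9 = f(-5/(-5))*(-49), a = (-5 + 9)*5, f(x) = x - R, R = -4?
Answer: 2225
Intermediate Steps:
f(x) = 4 + x (f(x) = x - 1*(-4) = x + 4 = 4 + x)
a = 20 (a = 4*5 = 20)
o = -2205 (o = 9*((4 - 5/(-5))*(-49)) = 9*((4 - 5*(-⅕))*(-49)) = 9*((4 + 1)*(-49)) = 9*(5*(-49)) = 9*(-245) = -2205)
a - o = 20 - 1*(-2205) = 20 + 2205 = 2225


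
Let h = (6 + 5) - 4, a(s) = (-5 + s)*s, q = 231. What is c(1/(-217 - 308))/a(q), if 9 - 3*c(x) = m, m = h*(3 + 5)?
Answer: -47/156618 ≈ -0.00030009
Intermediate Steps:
a(s) = s*(-5 + s)
h = 7 (h = 11 - 4 = 7)
m = 56 (m = 7*(3 + 5) = 7*8 = 56)
c(x) = -47/3 (c(x) = 3 - ⅓*56 = 3 - 56/3 = -47/3)
c(1/(-217 - 308))/a(q) = -47*1/(231*(-5 + 231))/3 = -47/(3*(231*226)) = -47/3/52206 = -47/3*1/52206 = -47/156618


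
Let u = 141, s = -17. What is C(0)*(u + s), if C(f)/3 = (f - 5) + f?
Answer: -1860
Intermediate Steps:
C(f) = -15 + 6*f (C(f) = 3*((f - 5) + f) = 3*((-5 + f) + f) = 3*(-5 + 2*f) = -15 + 6*f)
C(0)*(u + s) = (-15 + 6*0)*(141 - 17) = (-15 + 0)*124 = -15*124 = -1860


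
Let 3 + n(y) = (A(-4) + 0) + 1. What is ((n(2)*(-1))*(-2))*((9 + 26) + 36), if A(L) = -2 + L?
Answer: -1136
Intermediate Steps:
n(y) = -8 (n(y) = -3 + (((-2 - 4) + 0) + 1) = -3 + ((-6 + 0) + 1) = -3 + (-6 + 1) = -3 - 5 = -8)
((n(2)*(-1))*(-2))*((9 + 26) + 36) = (-8*(-1)*(-2))*((9 + 26) + 36) = (8*(-2))*(35 + 36) = -16*71 = -1136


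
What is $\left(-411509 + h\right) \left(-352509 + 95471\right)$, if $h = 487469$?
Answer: $-19524606480$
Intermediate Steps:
$\left(-411509 + h\right) \left(-352509 + 95471\right) = \left(-411509 + 487469\right) \left(-352509 + 95471\right) = 75960 \left(-257038\right) = -19524606480$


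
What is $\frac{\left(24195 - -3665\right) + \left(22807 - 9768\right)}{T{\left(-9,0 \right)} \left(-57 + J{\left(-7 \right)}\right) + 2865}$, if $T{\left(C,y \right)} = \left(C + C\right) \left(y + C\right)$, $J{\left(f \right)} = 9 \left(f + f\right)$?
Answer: $- \frac{13633}{8927} \approx -1.5272$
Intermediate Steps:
$J{\left(f \right)} = 18 f$ ($J{\left(f \right)} = 9 \cdot 2 f = 18 f$)
$T{\left(C,y \right)} = 2 C \left(C + y\right)$
$\frac{\left(24195 - -3665\right) + \left(22807 - 9768\right)}{T{\left(-9,0 \right)} \left(-57 + J{\left(-7 \right)}\right) + 2865} = \frac{\left(24195 - -3665\right) + \left(22807 - 9768\right)}{2 \left(-9\right) \left(-9 + 0\right) \left(-57 + 18 \left(-7\right)\right) + 2865} = \frac{\left(24195 + 3665\right) + 13039}{2 \left(-9\right) \left(-9\right) \left(-57 - 126\right) + 2865} = \frac{27860 + 13039}{162 \left(-183\right) + 2865} = \frac{40899}{-29646 + 2865} = \frac{40899}{-26781} = 40899 \left(- \frac{1}{26781}\right) = - \frac{13633}{8927}$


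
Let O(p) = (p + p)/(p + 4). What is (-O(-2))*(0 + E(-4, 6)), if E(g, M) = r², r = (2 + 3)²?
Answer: 1250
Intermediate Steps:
r = 25 (r = 5² = 25)
E(g, M) = 625 (E(g, M) = 25² = 625)
O(p) = 2*p/(4 + p) (O(p) = (2*p)/(4 + p) = 2*p/(4 + p))
(-O(-2))*(0 + E(-4, 6)) = (-2*(-2)/(4 - 2))*(0 + 625) = -2*(-2)/2*625 = -1*(-2)*625 = 2*625 = 1250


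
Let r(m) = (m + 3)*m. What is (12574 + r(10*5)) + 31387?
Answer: 46611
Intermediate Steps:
r(m) = m*(3 + m) (r(m) = (3 + m)*m = m*(3 + m))
(12574 + r(10*5)) + 31387 = (12574 + (10*5)*(3 + 10*5)) + 31387 = (12574 + 50*(3 + 50)) + 31387 = (12574 + 50*53) + 31387 = (12574 + 2650) + 31387 = 15224 + 31387 = 46611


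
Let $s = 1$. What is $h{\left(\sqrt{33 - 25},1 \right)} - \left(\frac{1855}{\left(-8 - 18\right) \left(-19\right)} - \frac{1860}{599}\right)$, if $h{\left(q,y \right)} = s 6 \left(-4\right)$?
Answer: $- \frac{7294049}{295906} \approx -24.65$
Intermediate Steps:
$h{\left(q,y \right)} = -24$ ($h{\left(q,y \right)} = 1 \cdot 6 \left(-4\right) = 6 \left(-4\right) = -24$)
$h{\left(\sqrt{33 - 25},1 \right)} - \left(\frac{1855}{\left(-8 - 18\right) \left(-19\right)} - \frac{1860}{599}\right) = -24 - \left(\frac{1855}{\left(-8 - 18\right) \left(-19\right)} - \frac{1860}{599}\right) = -24 - \left(\frac{1855}{\left(-26\right) \left(-19\right)} - \frac{1860}{599}\right) = -24 - \left(\frac{1855}{494} - \frac{1860}{599}\right) = -24 - \frac{192305}{295906} = - \frac{7294049}{295906}$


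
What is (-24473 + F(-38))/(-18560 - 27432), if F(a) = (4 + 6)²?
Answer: 24373/45992 ≈ 0.52994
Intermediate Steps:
F(a) = 100 (F(a) = 10² = 100)
(-24473 + F(-38))/(-18560 - 27432) = (-24473 + 100)/(-18560 - 27432) = -24373/(-45992) = -24373*(-1/45992) = 24373/45992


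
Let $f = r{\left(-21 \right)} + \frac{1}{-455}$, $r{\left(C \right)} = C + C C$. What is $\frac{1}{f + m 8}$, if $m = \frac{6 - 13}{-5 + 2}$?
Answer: $\frac{1365}{598777} \approx 0.0022796$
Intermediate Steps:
$r{\left(C \right)} = C + C^{2}$
$m = \frac{7}{3}$ ($m = - \frac{7}{-3} = \left(-7\right) \left(- \frac{1}{3}\right) = \frac{7}{3} \approx 2.3333$)
$f = \frac{191099}{455}$ ($f = - 21 \left(1 - 21\right) + \frac{1}{-455} = \left(-21\right) \left(-20\right) - \frac{1}{455} = 420 - \frac{1}{455} = \frac{191099}{455} \approx 420.0$)
$\frac{1}{f + m 8} = \frac{1}{\frac{191099}{455} + \frac{7}{3} \cdot 8} = \frac{1}{\frac{191099}{455} + \frac{56}{3}} = \frac{1}{\frac{598777}{1365}} = \frac{1365}{598777}$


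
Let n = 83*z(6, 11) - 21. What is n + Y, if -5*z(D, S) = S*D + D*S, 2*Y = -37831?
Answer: -211277/10 ≈ -21128.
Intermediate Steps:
Y = -37831/2 (Y = (1/2)*(-37831) = -37831/2 ≈ -18916.)
z(D, S) = -2*D*S/5 (z(D, S) = -(S*D + D*S)/5 = -(D*S + D*S)/5 = -2*D*S/5)
n = -11061/5 (n = 83*(-2/5*6*11) - 21 = 83*(-132/5) - 21 = -10956/5 - 21 = -11061/5 ≈ -2212.2)
n + Y = -11061/5 - 37831/2 = -211277/10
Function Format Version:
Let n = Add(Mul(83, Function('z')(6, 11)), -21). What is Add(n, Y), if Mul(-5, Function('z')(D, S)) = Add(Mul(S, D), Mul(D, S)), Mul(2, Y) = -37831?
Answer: Rational(-211277, 10) ≈ -21128.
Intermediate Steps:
Y = Rational(-37831, 2) (Y = Mul(Rational(1, 2), -37831) = Rational(-37831, 2) ≈ -18916.)
Function('z')(D, S) = Mul(Rational(-2, 5), D, S) (Function('z')(D, S) = Mul(Rational(-1, 5), Add(Mul(S, D), Mul(D, S))) = Mul(Rational(-1, 5), Add(Mul(D, S), Mul(D, S))) = Mul(Rational(-1, 5), Mul(2, D, S)) = Mul(Rational(-2, 5), D, S))
n = Rational(-11061, 5) (n = Add(Mul(83, Mul(Rational(-2, 5), 6, 11)), -21) = Add(Mul(83, Rational(-132, 5)), -21) = Add(Rational(-10956, 5), -21) = Rational(-11061, 5) ≈ -2212.2)
Add(n, Y) = Add(Rational(-11061, 5), Rational(-37831, 2)) = Rational(-211277, 10)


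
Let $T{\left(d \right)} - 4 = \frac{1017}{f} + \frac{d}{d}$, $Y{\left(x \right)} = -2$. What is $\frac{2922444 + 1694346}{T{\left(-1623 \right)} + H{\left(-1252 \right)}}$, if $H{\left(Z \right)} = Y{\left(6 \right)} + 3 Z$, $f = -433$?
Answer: $- \frac{333178345}{271011} \approx -1229.4$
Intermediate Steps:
$H{\left(Z \right)} = -2 + 3 Z$
$T{\left(d \right)} = \frac{1148}{433}$ ($T{\left(d \right)} = 4 + \left(\frac{1017}{-433} + \frac{d}{d}\right) = 4 + \left(1017 \left(- \frac{1}{433}\right) + 1\right) = 4 + \left(- \frac{1017}{433} + 1\right) = 4 - \frac{584}{433} = \frac{1148}{433}$)
$\frac{2922444 + 1694346}{T{\left(-1623 \right)} + H{\left(-1252 \right)}} = \frac{2922444 + 1694346}{\frac{1148}{433} + \left(-2 + 3 \left(-1252\right)\right)} = \frac{4616790}{\frac{1148}{433} - 3758} = \frac{4616790}{- \frac{1626066}{433}} = 4616790 \left(- \frac{433}{1626066}\right) = - \frac{333178345}{271011}$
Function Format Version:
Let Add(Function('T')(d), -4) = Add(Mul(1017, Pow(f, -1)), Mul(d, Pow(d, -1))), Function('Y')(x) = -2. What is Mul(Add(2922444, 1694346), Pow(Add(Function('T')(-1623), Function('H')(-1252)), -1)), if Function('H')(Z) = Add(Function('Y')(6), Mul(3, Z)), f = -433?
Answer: Rational(-333178345, 271011) ≈ -1229.4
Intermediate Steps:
Function('H')(Z) = Add(-2, Mul(3, Z))
Function('T')(d) = Rational(1148, 433) (Function('T')(d) = Add(4, Add(Mul(1017, Pow(-433, -1)), Mul(d, Pow(d, -1)))) = Add(4, Add(Mul(1017, Rational(-1, 433)), 1)) = Add(4, Add(Rational(-1017, 433), 1)) = Add(4, Rational(-584, 433)) = Rational(1148, 433))
Mul(Add(2922444, 1694346), Pow(Add(Function('T')(-1623), Function('H')(-1252)), -1)) = Mul(Add(2922444, 1694346), Pow(Add(Rational(1148, 433), Add(-2, Mul(3, -1252))), -1)) = Mul(4616790, Pow(Add(Rational(1148, 433), Add(-2, -3756)), -1)) = Mul(4616790, Pow(Add(Rational(1148, 433), -3758), -1)) = Mul(4616790, Pow(Rational(-1626066, 433), -1)) = Mul(4616790, Rational(-433, 1626066)) = Rational(-333178345, 271011)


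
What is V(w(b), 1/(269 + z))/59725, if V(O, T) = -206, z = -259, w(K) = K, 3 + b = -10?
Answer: -206/59725 ≈ -0.0034491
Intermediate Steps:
b = -13 (b = -3 - 10 = -13)
V(w(b), 1/(269 + z))/59725 = -206/59725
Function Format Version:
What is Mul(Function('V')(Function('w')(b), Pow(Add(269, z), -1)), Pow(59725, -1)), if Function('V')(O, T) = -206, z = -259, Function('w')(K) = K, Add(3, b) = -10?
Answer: Rational(-206, 59725) ≈ -0.0034491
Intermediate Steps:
b = -13 (b = Add(-3, -10) = -13)
Mul(Function('V')(Function('w')(b), Pow(Add(269, z), -1)), Pow(59725, -1)) = Mul(-206, Pow(59725, -1)) = Mul(-206, Rational(1, 59725)) = Rational(-206, 59725)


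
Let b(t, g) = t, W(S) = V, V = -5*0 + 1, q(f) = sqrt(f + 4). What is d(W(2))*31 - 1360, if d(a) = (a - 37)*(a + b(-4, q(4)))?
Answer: 1988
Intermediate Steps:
q(f) = sqrt(4 + f)
V = 1 (V = 0 + 1 = 1)
W(S) = 1
d(a) = (-37 + a)*(-4 + a) (d(a) = (a - 37)*(a - 4) = (-37 + a)*(-4 + a))
d(W(2))*31 - 1360 = (148 + 1**2 - 41*1)*31 - 1360 = (148 + 1 - 41)*31 - 1360 = 108*31 - 1360 = 3348 - 1360 = 1988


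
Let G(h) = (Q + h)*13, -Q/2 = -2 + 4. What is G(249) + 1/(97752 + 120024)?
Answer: 693616561/217776 ≈ 3185.0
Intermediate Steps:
Q = -4 (Q = -2*(-2 + 4) = -2*2 = -4)
G(h) = -52 + 13*h (G(h) = (-4 + h)*13 = -52 + 13*h)
G(249) + 1/(97752 + 120024) = (-52 + 13*249) + 1/(97752 + 120024) = (-52 + 3237) + 1/217776 = 3185 + 1/217776 = 693616561/217776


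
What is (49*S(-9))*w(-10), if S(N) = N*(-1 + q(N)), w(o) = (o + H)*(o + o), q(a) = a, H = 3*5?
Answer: -441000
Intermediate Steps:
H = 15
w(o) = 2*o*(15 + o) (w(o) = (o + 15)*(o + o) = (15 + o)*(2*o) = 2*o*(15 + o))
S(N) = N*(-1 + N)
(49*S(-9))*w(-10) = (49*(-9*(-1 - 9)))*(2*(-10)*(15 - 10)) = (49*(-9*(-10)))*(2*(-10)*5) = (49*90)*(-100) = 4410*(-100) = -441000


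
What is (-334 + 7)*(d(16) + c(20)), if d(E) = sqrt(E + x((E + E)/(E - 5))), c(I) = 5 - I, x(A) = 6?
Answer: 4905 - 327*sqrt(22) ≈ 3371.2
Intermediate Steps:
d(E) = sqrt(6 + E) (d(E) = sqrt(E + 6) = sqrt(6 + E))
(-334 + 7)*(d(16) + c(20)) = (-334 + 7)*(sqrt(6 + 16) + (5 - 1*20)) = -327*(sqrt(22) + (5 - 20)) = -327*(sqrt(22) - 15) = -327*(-15 + sqrt(22)) = 4905 - 327*sqrt(22)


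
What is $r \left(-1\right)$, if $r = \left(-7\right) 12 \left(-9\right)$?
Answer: $-756$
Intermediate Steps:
$r = 756$ ($r = \left(-84\right) \left(-9\right) = 756$)
$r \left(-1\right) = 756 \left(-1\right) = -756$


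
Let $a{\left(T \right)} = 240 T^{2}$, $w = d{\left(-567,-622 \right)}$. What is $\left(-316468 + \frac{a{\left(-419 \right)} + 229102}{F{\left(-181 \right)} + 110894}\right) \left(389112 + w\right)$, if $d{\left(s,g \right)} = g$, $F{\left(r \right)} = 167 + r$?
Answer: $- \frac{680782263499601}{5544} \approx -1.228 \cdot 10^{11}$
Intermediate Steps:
$w = -622$
$\left(-316468 + \frac{a{\left(-419 \right)} + 229102}{F{\left(-181 \right)} + 110894}\right) \left(389112 + w\right) = \left(-316468 + \frac{240 \left(-419\right)^{2} + 229102}{\left(167 - 181\right) + 110894}\right) \left(389112 - 622\right) = \left(-316468 + \frac{240 \cdot 175561 + 229102}{-14 + 110894}\right) 388490 = \left(-316468 + \frac{42134640 + 229102}{110880}\right) 388490 = \left(-316468 + 42363742 \cdot \frac{1}{110880}\right) 388490 = \left(-316468 + \frac{21181871}{55440}\right) 388490 = \left(- \frac{17523804049}{55440}\right) 388490 = - \frac{680782263499601}{5544}$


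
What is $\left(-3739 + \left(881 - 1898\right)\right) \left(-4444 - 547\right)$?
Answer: $23737196$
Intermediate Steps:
$\left(-3739 + \left(881 - 1898\right)\right) \left(-4444 - 547\right) = \left(-3739 + \left(881 - 1898\right)\right) \left(-4991\right) = \left(-3739 - 1017\right) \left(-4991\right) = \left(-4756\right) \left(-4991\right) = 23737196$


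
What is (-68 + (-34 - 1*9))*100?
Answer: -11100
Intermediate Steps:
(-68 + (-34 - 1*9))*100 = (-68 + (-34 - 9))*100 = (-68 - 43)*100 = -111*100 = -11100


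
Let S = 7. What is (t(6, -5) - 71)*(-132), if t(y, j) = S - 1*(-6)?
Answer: 7656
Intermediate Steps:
t(y, j) = 13 (t(y, j) = 7 - 1*(-6) = 7 + 6 = 13)
(t(6, -5) - 71)*(-132) = (13 - 71)*(-132) = -58*(-132) = 7656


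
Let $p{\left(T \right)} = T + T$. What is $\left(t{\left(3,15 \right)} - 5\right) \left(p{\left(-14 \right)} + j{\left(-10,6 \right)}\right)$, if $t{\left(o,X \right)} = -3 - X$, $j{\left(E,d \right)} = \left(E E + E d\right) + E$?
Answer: $-46$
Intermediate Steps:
$j{\left(E,d \right)} = E + E^{2} + E d$ ($j{\left(E,d \right)} = \left(E^{2} + E d\right) + E = E + E^{2} + E d$)
$p{\left(T \right)} = 2 T$
$\left(t{\left(3,15 \right)} - 5\right) \left(p{\left(-14 \right)} + j{\left(-10,6 \right)}\right) = \left(\left(-3 - 15\right) - 5\right) \left(2 \left(-14\right) - 10 \left(1 - 10 + 6\right)\right) = \left(\left(-3 - 15\right) - 5\right) \left(-28 - -30\right) = \left(-18 - 5\right) \left(-28 + 30\right) = \left(-23\right) 2 = -46$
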